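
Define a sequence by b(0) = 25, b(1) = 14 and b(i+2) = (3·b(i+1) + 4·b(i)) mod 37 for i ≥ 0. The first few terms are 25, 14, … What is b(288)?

25

Listing terms: b(0) = 25,  b(1) = 14,  b(2) = 31,  b(3) = 1,  b(4) = 16,  b(5) = 15,  b(6) = 35,  b(7) = 17,  b(8) = 6,  b(9) = 12,  b(10) = 23,  b(11) = 6,  b(12) = 36,  b(13) = 21,  b(14) = 22,  b(15) = 2,  b(16) = 20,  b(17) = 31,  b(18) = 25,  b(19) = 14.
The sequence repeats with period 18.
(288 - 0) mod 18 = 0, so b(288) = b(0) = 25.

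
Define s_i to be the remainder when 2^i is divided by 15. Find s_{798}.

Listing terms: s_0 = 1,  s_1 = 2,  s_2 = 4,  s_3 = 8,  s_4 = 1.
Since s_4 = s_0 = 1, the sequence is periodic with period 4.
(798 - 0) mod 4 = 2, so s_{798} = s_2 = 4.

4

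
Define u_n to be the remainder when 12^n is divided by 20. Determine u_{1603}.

Listing terms: u_0 = 1; u_1 = 12; u_2 = 4; u_3 = 8; u_4 = 16; u_5 = 12.
Since u_5 = u_1 = 12, the sequence is eventually periodic: after a pre-period of length 1 it cycles with period 4.
For n ≥ 1, u_n depends only on (n - 1) mod 4. (1603 - 1) mod 4 = 2, so u_{1603} = u_3 = 8.

8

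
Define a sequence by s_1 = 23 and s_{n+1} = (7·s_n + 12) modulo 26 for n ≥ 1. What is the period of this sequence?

12

Computing terms: s_1 = 23; s_2 = 17; s_3 = 1; s_4 = 19; s_5 = 15; s_6 = 13; s_7 = 25; s_8 = 5; s_9 = 21; s_{10} = 3; s_{11} = 7; s_{12} = 9; s_{13} = 23.
The sequence repeats with period 12.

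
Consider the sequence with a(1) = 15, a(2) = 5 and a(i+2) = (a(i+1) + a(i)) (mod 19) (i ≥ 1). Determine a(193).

We have a(1) = 15,  a(2) = 5,  a(3) = 1,  a(4) = 6,  a(5) = 7,  a(6) = 13,  a(7) = 1,  a(8) = 14,  a(9) = 15,  a(10) = 10,  a(11) = 6,  a(12) = 16,  a(13) = 3,  a(14) = 0,  a(15) = 3,  a(16) = 3,  a(17) = 6,  a(18) = 9,  a(19) = 15,  a(20) = 5.
Since (a(19), a(20)) = (a(1), a(2)) = (15, 5) (two consecutive terms determine the rest), the sequence is periodic with period 18.
(193 - 1) mod 18 = 12, so a(193) = a(13) = 3.

3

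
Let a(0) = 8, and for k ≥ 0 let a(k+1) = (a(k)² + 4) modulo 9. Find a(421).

Listing terms: a(0) = 8,  a(1) = 5,  a(2) = 2,  a(3) = 8.
The sequence repeats with period 3.
So a(421) = a(0 + ((421-0) mod 3)) = a(1) = 5.

5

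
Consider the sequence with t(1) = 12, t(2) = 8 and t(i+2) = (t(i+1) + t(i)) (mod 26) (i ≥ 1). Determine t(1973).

Computing terms: t(1) = 12; t(2) = 8; t(3) = 20; t(4) = 2; t(5) = 22; t(6) = 24; t(7) = 20; t(8) = 18; t(9) = 12; t(10) = 4; t(11) = 16; t(12) = 20; t(13) = 10; t(14) = 4; t(15) = 14; t(16) = 18; t(17) = 6; t(18) = 24; t(19) = 4; t(20) = 2; t(21) = 6; t(22) = 8; t(23) = 14; t(24) = 22; t(25) = 10; t(26) = 6; t(27) = 16; t(28) = 22; t(29) = 12; t(30) = 8.
Since (t(29), t(30)) = (t(1), t(2)) = (12, 8) (two consecutive terms determine the rest), the sequence is periodic with period 28.
So t(1973) = t(1 + ((1973-1) mod 28)) = t(13) = 10.

10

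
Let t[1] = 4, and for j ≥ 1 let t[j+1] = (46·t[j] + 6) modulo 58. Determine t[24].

34

Listing terms: t[1] = 4, t[2] = 16, t[3] = 46, t[4] = 34, t[5] = 4.
Since t[5] = t[1] = 4, the sequence is periodic with period 4.
So t[24] = t[1 + ((24-1) mod 4)] = t[4] = 34.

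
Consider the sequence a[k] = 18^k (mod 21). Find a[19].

18

Computing terms: a[1] = 18; a[2] = 9; a[3] = 15; a[4] = 18.
The sequence repeats with period 3.
So a[19] = a[1 + ((19-1) mod 3)] = a[1] = 18.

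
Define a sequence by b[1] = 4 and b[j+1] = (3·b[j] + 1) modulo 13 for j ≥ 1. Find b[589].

4

b[1] = 4; b[2] = 0; b[3] = 1; b[4] = 4.
Since b[4] = b[1] = 4, the sequence is periodic with period 3.
(589 - 1) mod 3 = 0, so b[589] = b[1] = 4.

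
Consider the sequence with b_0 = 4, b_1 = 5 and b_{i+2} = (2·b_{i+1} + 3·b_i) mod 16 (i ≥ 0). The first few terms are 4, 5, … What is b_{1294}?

2

Computing terms: b_0 = 4,  b_1 = 5,  b_2 = 6,  b_3 = 11,  b_4 = 8,  b_5 = 1,  b_6 = 10,  b_7 = 7,  b_8 = 12,  b_9 = 13,  b_{10} = 14,  b_{11} = 3,  b_{12} = 0,  b_{13} = 9,  b_{14} = 2,  b_{15} = 15,  b_{16} = 4,  b_{17} = 5.
The sequence repeats with period 16.
(1294 - 0) mod 16 = 14, so b_{1294} = b_{14} = 2.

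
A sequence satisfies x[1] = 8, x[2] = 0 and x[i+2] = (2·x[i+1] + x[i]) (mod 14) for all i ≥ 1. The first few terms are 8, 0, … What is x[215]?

12

Listing terms: x[1] = 8; x[2] = 0; x[3] = 8; x[4] = 2; x[5] = 12; x[6] = 12; x[7] = 8; x[8] = 0.
The sequence repeats with period 6.
So x[215] = x[1 + ((215-1) mod 6)] = x[5] = 12.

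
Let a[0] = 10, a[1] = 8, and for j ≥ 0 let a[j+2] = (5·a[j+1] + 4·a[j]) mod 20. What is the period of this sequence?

Listing terms: a[0] = 10,  a[1] = 8,  a[2] = 0,  a[3] = 12,  a[4] = 0,  a[5] = 8,  a[6] = 0.
Since (a[5], a[6]) = (a[1], a[2]) = (8, 0) (two consecutive terms determine the rest), the sequence is eventually periodic: after a pre-period of length 1 it cycles with period 4.

4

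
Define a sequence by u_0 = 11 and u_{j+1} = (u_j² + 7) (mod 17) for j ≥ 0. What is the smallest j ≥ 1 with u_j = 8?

4

We have u_0 = 11,  u_1 = 9,  u_2 = 3,  u_3 = 16,  u_4 = 8,  u_5 = 3.
Since u_5 = u_2 = 3, the sequence is eventually periodic: after a pre-period of length 2 it cycles with period 3.
The value 8 first appears (with j ≥ 1) at u_4.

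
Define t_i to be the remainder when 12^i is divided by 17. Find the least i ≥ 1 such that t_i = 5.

9

Computing terms: t_0 = 1, t_1 = 12, t_2 = 8, t_3 = 11, t_4 = 13, t_5 = 3, t_6 = 2, t_7 = 7, t_8 = 16, t_9 = 5, t_{10} = 9, t_{11} = 6, t_{12} = 4, t_{13} = 14, t_{14} = 15, t_{15} = 10, t_{16} = 1.
Since t_{16} = t_0 = 1, the sequence is periodic with period 16.
The value 5 first appears (with i ≥ 1) at t_9.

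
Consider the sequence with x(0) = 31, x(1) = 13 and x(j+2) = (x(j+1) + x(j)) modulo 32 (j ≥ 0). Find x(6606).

We have x(0) = 31, x(1) = 13, x(2) = 12, x(3) = 25, x(4) = 5, x(5) = 30, x(6) = 3, x(7) = 1, x(8) = 4, x(9) = 5, x(10) = 9, x(11) = 14, x(12) = 23, x(13) = 5, x(14) = 28, x(15) = 1, x(16) = 29, x(17) = 30, x(18) = 27, x(19) = 25, x(20) = 20, x(21) = 13, x(22) = 1, x(23) = 14, x(24) = 15, x(25) = 29, x(26) = 12, x(27) = 9, x(28) = 21, x(29) = 30, x(30) = 19, x(31) = 17, x(32) = 4, x(33) = 21, x(34) = 25, x(35) = 14, x(36) = 7, x(37) = 21, x(38) = 28, x(39) = 17, x(40) = 13, x(41) = 30, x(42) = 11, x(43) = 9, x(44) = 20, x(45) = 29, x(46) = 17, x(47) = 14, x(48) = 31, x(49) = 13.
Since (x(48), x(49)) = (x(0), x(1)) = (31, 13) (two consecutive terms determine the rest), the sequence is periodic with period 48.
(6606 - 0) mod 48 = 30, so x(6606) = x(30) = 19.

19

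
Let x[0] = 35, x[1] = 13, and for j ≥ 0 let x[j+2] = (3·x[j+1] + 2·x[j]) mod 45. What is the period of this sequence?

Listing terms: x[0] = 35,  x[1] = 13,  x[2] = 19,  x[3] = 38,  x[4] = 17,  x[5] = 37,  x[6] = 10,  x[7] = 14,  x[8] = 17,  x[9] = 34,  x[10] = 1,  x[11] = 26,  x[12] = 35,  x[13] = 22,  x[14] = 1,  x[15] = 2,  x[16] = 8,  x[17] = 28,  x[18] = 10,  x[19] = 41,  x[20] = 8,  x[21] = 16,  x[22] = 19,  x[23] = 44,  x[24] = 35,  x[25] = 13.
The sequence repeats with period 24.

24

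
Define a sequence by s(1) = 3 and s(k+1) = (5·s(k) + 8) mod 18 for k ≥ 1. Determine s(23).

Listing terms: s(1) = 3,  s(2) = 5,  s(3) = 15,  s(4) = 11,  s(5) = 9,  s(6) = 17,  s(7) = 3.
The sequence repeats with period 6.
So s(23) = s(1 + ((23-1) mod 6)) = s(5) = 9.

9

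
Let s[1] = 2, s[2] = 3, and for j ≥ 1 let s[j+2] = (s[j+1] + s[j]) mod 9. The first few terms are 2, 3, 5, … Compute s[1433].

5

s[1] = 2, s[2] = 3, s[3] = 5, s[4] = 8, s[5] = 4, s[6] = 3, s[7] = 7, s[8] = 1, s[9] = 8, s[10] = 0, s[11] = 8, s[12] = 8, s[13] = 7, s[14] = 6, s[15] = 4, s[16] = 1, s[17] = 5, s[18] = 6, s[19] = 2, s[20] = 8, s[21] = 1, s[22] = 0, s[23] = 1, s[24] = 1, s[25] = 2, s[26] = 3.
Since (s[25], s[26]) = (s[1], s[2]) = (2, 3) (two consecutive terms determine the rest), the sequence is periodic with period 24.
So s[1433] = s[1 + ((1433-1) mod 24)] = s[17] = 5.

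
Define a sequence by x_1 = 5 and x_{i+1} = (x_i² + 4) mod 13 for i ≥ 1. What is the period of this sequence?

6

Listing terms: x_1 = 5,  x_2 = 3,  x_3 = 0,  x_4 = 4,  x_5 = 7,  x_6 = 1,  x_7 = 5.
The sequence repeats with period 6.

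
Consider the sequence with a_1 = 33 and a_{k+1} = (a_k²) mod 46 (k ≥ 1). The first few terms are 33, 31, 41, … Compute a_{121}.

13

Computing terms: a_1 = 33, a_2 = 31, a_3 = 41, a_4 = 25, a_5 = 27, a_6 = 39, a_7 = 3, a_8 = 9, a_9 = 35, a_{10} = 29, a_{11} = 13, a_{12} = 31.
Since a_{12} = a_2 = 31, the sequence is eventually periodic: after a pre-period of length 1 it cycles with period 10.
For k ≥ 2, a_k depends only on (k - 2) mod 10. (121 - 2) mod 10 = 9, so a_{121} = a_{11} = 13.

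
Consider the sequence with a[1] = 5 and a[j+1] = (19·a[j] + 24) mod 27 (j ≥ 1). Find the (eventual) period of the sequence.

9

a[1] = 5, a[2] = 11, a[3] = 17, a[4] = 23, a[5] = 2, a[6] = 8, a[7] = 14, a[8] = 20, a[9] = 26, a[10] = 5.
Since a[10] = a[1] = 5, the sequence is periodic with period 9.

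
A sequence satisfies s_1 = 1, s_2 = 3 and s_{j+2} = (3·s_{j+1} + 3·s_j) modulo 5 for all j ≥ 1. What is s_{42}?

Computing terms: s_1 = 1, s_2 = 3, s_3 = 2, s_4 = 0, s_5 = 1, s_6 = 3.
The sequence repeats with period 4.
So s_{42} = s_{1 + ((42-1) mod 4)} = s_2 = 3.

3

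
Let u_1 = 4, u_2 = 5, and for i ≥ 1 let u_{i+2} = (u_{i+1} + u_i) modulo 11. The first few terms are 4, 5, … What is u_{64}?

u_1 = 4, u_2 = 5, u_3 = 9, u_4 = 3, u_5 = 1, u_6 = 4, u_7 = 5.
The sequence repeats with period 5.
(64 - 1) mod 5 = 3, so u_{64} = u_4 = 3.

3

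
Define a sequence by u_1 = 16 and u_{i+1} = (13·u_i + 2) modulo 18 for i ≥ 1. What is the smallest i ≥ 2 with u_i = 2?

6

We have u_1 = 16,  u_2 = 12,  u_3 = 14,  u_4 = 4,  u_5 = 0,  u_6 = 2,  u_7 = 10,  u_8 = 6,  u_9 = 8,  u_{10} = 16.
Since u_{10} = u_1 = 16, the sequence is periodic with period 9.
The value 2 first appears (with i ≥ 2) at u_6.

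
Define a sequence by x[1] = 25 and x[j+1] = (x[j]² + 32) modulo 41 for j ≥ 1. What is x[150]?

33

x[1] = 25, x[2] = 1, x[3] = 33, x[4] = 14, x[5] = 23, x[6] = 28, x[7] = 37, x[8] = 7, x[9] = 40, x[10] = 33.
Since x[10] = x[3] = 33, the sequence is eventually periodic: after a pre-period of length 2 it cycles with period 7.
For j ≥ 3, x[j] depends only on (j - 3) mod 7. (150 - 3) mod 7 = 0, so x[150] = x[3] = 33.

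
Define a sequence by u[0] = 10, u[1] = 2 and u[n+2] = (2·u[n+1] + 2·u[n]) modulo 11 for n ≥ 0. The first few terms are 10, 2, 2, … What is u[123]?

8

Listing terms: u[0] = 10, u[1] = 2, u[2] = 2, u[3] = 8, u[4] = 9, u[5] = 1, u[6] = 9, u[7] = 9, u[8] = 3, u[9] = 2, u[10] = 10, u[11] = 2.
The sequence repeats with period 10.
(123 - 0) mod 10 = 3, so u[123] = u[3] = 8.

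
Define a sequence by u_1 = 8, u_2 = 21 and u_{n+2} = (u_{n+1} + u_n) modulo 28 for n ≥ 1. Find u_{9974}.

17

Listing terms: u_1 = 8,  u_2 = 21,  u_3 = 1,  u_4 = 22,  u_5 = 23,  u_6 = 17,  u_7 = 12,  u_8 = 1,  u_9 = 13,  u_{10} = 14,  u_{11} = 27,  u_{12} = 13,  u_{13} = 12,  u_{14} = 25,  u_{15} = 9,  u_{16} = 6,  u_{17} = 15,  u_{18} = 21,  u_{19} = 8,  u_{20} = 1,  u_{21} = 9,  u_{22} = 10,  u_{23} = 19,  u_{24} = 1,  u_{25} = 20,  u_{26} = 21,  u_{27} = 13,  u_{28} = 6,  u_{29} = 19,  u_{30} = 25,  u_{31} = 16,  u_{32} = 13,  u_{33} = 1,  u_{34} = 14,  u_{35} = 15,  u_{36} = 1,  u_{37} = 16,  u_{38} = 17,  u_{39} = 5,  u_{40} = 22,  u_{41} = 27,  u_{42} = 21,  u_{43} = 20,  u_{44} = 13,  u_{45} = 5,  u_{46} = 18,  u_{47} = 23,  u_{48} = 13,  u_{49} = 8,  u_{50} = 21.
The sequence repeats with period 48.
So u_{9974} = u_{1 + ((9974-1) mod 48)} = u_{38} = 17.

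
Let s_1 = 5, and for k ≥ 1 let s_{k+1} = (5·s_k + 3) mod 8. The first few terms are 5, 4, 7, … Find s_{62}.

Computing terms: s_1 = 5,  s_2 = 4,  s_3 = 7,  s_4 = 6,  s_5 = 1,  s_6 = 0,  s_7 = 3,  s_8 = 2,  s_9 = 5.
The sequence repeats with period 8.
So s_{62} = s_{1 + ((62-1) mod 8)} = s_6 = 0.

0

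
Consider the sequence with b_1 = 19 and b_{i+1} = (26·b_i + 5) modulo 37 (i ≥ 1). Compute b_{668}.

We have b_1 = 19,  b_2 = 18,  b_3 = 29,  b_4 = 19.
Since b_4 = b_1 = 19, the sequence is periodic with period 3.
(668 - 1) mod 3 = 1, so b_{668} = b_2 = 18.

18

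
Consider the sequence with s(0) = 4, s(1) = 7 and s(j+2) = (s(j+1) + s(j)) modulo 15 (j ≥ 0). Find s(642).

11

We have s(0) = 4,  s(1) = 7,  s(2) = 11,  s(3) = 3,  s(4) = 14,  s(5) = 2,  s(6) = 1,  s(7) = 3,  s(8) = 4,  s(9) = 7.
The sequence repeats with period 8.
(642 - 0) mod 8 = 2, so s(642) = s(2) = 11.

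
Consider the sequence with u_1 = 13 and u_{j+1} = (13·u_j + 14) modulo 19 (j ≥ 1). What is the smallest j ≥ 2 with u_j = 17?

Computing terms: u_1 = 13, u_2 = 12, u_3 = 18, u_4 = 1, u_5 = 8, u_6 = 4, u_7 = 9, u_8 = 17, u_9 = 7, u_{10} = 10, u_{11} = 11, u_{12} = 5, u_{13} = 3, u_{14} = 15, u_{15} = 0, u_{16} = 14, u_{17} = 6, u_{18} = 16, u_{19} = 13.
The sequence repeats with period 18.
The value 17 first appears (with j ≥ 2) at u_8.

8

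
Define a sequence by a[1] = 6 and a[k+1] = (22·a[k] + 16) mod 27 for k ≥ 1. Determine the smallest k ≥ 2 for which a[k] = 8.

6

We have a[1] = 6; a[2] = 13; a[3] = 5; a[4] = 18; a[5] = 7; a[6] = 8; a[7] = 3; a[8] = 1; a[9] = 11; a[10] = 15; a[11] = 22; a[12] = 14; a[13] = 0; a[14] = 16; a[15] = 17; a[16] = 12; a[17] = 10; a[18] = 20; a[19] = 24; a[20] = 4; a[21] = 23; a[22] = 9; a[23] = 25; a[24] = 26; a[25] = 21; a[26] = 19; a[27] = 2; a[28] = 6.
Since a[28] = a[1] = 6, the sequence is periodic with period 27.
The value 8 first appears (with k ≥ 2) at a[6].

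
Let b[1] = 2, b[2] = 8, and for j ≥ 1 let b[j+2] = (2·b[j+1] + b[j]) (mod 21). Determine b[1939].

Computing terms: b[1] = 2, b[2] = 8, b[3] = 18, b[4] = 2, b[5] = 1, b[6] = 4, b[7] = 9, b[8] = 1, b[9] = 11, b[10] = 2, b[11] = 15, b[12] = 11, b[13] = 16, b[14] = 1, b[15] = 18, b[16] = 16, b[17] = 8, b[18] = 11, b[19] = 9, b[20] = 8, b[21] = 4, b[22] = 16, b[23] = 15, b[24] = 4, b[25] = 2, b[26] = 8.
The sequence repeats with period 24.
So b[1939] = b[1 + ((1939-1) mod 24)] = b[19] = 9.

9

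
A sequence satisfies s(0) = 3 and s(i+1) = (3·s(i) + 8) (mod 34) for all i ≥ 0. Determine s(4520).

23

Computing terms: s(0) = 3; s(1) = 17; s(2) = 25; s(3) = 15; s(4) = 19; s(5) = 31; s(6) = 33; s(7) = 5; s(8) = 23; s(9) = 9; s(10) = 1; s(11) = 11; s(12) = 7; s(13) = 29; s(14) = 27; s(15) = 21; s(16) = 3.
The sequence repeats with period 16.
(4520 - 0) mod 16 = 8, so s(4520) = s(8) = 23.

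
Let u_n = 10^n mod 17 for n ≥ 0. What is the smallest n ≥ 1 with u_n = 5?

Computing terms: u_0 = 1; u_1 = 10; u_2 = 15; u_3 = 14; u_4 = 4; u_5 = 6; u_6 = 9; u_7 = 5; u_8 = 16; u_9 = 7; u_{10} = 2; u_{11} = 3; u_{12} = 13; u_{13} = 11; u_{14} = 8; u_{15} = 12; u_{16} = 1.
Since u_{16} = u_0 = 1, the sequence is periodic with period 16.
The value 5 first appears (with n ≥ 1) at u_7.

7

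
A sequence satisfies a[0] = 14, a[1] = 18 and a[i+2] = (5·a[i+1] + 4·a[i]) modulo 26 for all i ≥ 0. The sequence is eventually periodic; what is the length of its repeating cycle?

a[0] = 14; a[1] = 18; a[2] = 16; a[3] = 22; a[4] = 18; a[5] = 22; a[6] = 0; a[7] = 10; a[8] = 24; a[9] = 4; a[10] = 12; a[11] = 24; a[12] = 12; a[13] = 0; a[14] = 22; a[15] = 6; a[16] = 14; a[17] = 16; a[18] = 6; a[19] = 16; a[20] = 0; a[21] = 12; a[22] = 8; a[23] = 10; a[24] = 4; a[25] = 8; a[26] = 4; a[27] = 0; a[28] = 16; a[29] = 2; a[30] = 22; a[31] = 14; a[32] = 2; a[33] = 14; a[34] = 0; a[35] = 4; a[36] = 20; a[37] = 12; a[38] = 10; a[39] = 20; a[40] = 10; a[41] = 0; a[42] = 14; a[43] = 18.
Since (a[42], a[43]) = (a[0], a[1]) = (14, 18) (two consecutive terms determine the rest), the sequence is periodic with period 42.

42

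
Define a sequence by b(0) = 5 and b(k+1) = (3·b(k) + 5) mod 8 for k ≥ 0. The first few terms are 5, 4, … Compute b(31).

b(0) = 5, b(1) = 4, b(2) = 1, b(3) = 0, b(4) = 5.
The sequence repeats with period 4.
(31 - 0) mod 4 = 3, so b(31) = b(3) = 0.

0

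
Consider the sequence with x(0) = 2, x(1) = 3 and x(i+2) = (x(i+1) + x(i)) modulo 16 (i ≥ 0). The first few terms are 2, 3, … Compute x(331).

x(0) = 2,  x(1) = 3,  x(2) = 5,  x(3) = 8,  x(4) = 13,  x(5) = 5,  x(6) = 2,  x(7) = 7,  x(8) = 9,  x(9) = 0,  x(10) = 9,  x(11) = 9,  x(12) = 2,  x(13) = 11,  x(14) = 13,  x(15) = 8,  x(16) = 5,  x(17) = 13,  x(18) = 2,  x(19) = 15,  x(20) = 1,  x(21) = 0,  x(22) = 1,  x(23) = 1,  x(24) = 2,  x(25) = 3.
Since (x(24), x(25)) = (x(0), x(1)) = (2, 3) (two consecutive terms determine the rest), the sequence is periodic with period 24.
So x(331) = x(0 + ((331-0) mod 24)) = x(19) = 15.

15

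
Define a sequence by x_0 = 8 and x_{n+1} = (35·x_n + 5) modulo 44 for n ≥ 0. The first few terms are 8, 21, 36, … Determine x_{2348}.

12

Computing terms: x_0 = 8,  x_1 = 21,  x_2 = 36,  x_3 = 33,  x_4 = 16,  x_5 = 37,  x_6 = 24,  x_7 = 9,  x_8 = 12,  x_9 = 29,  x_{10} = 8.
Since x_{10} = x_0 = 8, the sequence is periodic with period 10.
(2348 - 0) mod 10 = 8, so x_{2348} = x_8 = 12.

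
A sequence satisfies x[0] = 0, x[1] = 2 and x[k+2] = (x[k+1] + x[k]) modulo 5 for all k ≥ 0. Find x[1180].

0

Listing terms: x[0] = 0, x[1] = 2, x[2] = 2, x[3] = 4, x[4] = 1, x[5] = 0, x[6] = 1, x[7] = 1, x[8] = 2, x[9] = 3, x[10] = 0, x[11] = 3, x[12] = 3, x[13] = 1, x[14] = 4, x[15] = 0, x[16] = 4, x[17] = 4, x[18] = 3, x[19] = 2, x[20] = 0, x[21] = 2.
The sequence repeats with period 20.
(1180 - 0) mod 20 = 0, so x[1180] = x[0] = 0.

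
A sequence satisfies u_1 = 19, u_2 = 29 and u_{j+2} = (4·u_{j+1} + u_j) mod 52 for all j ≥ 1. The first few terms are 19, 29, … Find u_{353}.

Computing terms: u_1 = 19, u_2 = 29, u_3 = 31, u_4 = 49, u_5 = 19, u_6 = 21, u_7 = 51, u_8 = 17, u_9 = 15, u_{10} = 25, u_{11} = 11, u_{12} = 17, u_{13} = 27, u_{14} = 21, u_{15} = 7, u_{16} = 49, u_{17} = 47, u_{18} = 29, u_{19} = 7, u_{20} = 5, u_{21} = 27, u_{22} = 9, u_{23} = 11, u_{24} = 1, u_{25} = 15, u_{26} = 9, u_{27} = 51, u_{28} = 5, u_{29} = 19, u_{30} = 29.
Since (u_{29}, u_{30}) = (u_1, u_2) = (19, 29) (two consecutive terms determine the rest), the sequence is periodic with period 28.
So u_{353} = u_{1 + ((353-1) mod 28)} = u_{17} = 47.

47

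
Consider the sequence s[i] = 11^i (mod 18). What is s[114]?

1

We have s[0] = 1,  s[1] = 11,  s[2] = 13,  s[3] = 17,  s[4] = 7,  s[5] = 5,  s[6] = 1.
Since s[6] = s[0] = 1, the sequence is periodic with period 6.
(114 - 0) mod 6 = 0, so s[114] = s[0] = 1.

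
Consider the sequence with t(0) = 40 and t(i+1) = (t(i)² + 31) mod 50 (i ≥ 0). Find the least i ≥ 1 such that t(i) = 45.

We have t(0) = 40, t(1) = 31, t(2) = 42, t(3) = 45, t(4) = 6, t(5) = 17, t(6) = 20, t(7) = 31.
Since t(7) = t(1) = 31, the sequence is eventually periodic: after a pre-period of length 1 it cycles with period 6.
The value 45 first appears (with i ≥ 1) at t(3).

3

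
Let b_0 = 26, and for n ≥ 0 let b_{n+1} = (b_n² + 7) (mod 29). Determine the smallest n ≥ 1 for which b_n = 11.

3

Listing terms: b_0 = 26; b_1 = 16; b_2 = 2; b_3 = 11; b_4 = 12; b_5 = 6; b_6 = 14; b_7 = 0; b_8 = 7; b_9 = 27; b_{10} = 11.
Since b_{10} = b_3 = 11, the sequence is eventually periodic: after a pre-period of length 3 it cycles with period 7.
The value 11 first appears (with n ≥ 1) at b_3.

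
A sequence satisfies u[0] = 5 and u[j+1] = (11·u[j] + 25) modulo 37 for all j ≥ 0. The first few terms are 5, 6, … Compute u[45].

27

u[0] = 5,  u[1] = 6,  u[2] = 17,  u[3] = 27,  u[4] = 26,  u[5] = 15,  u[6] = 5.
Since u[6] = u[0] = 5, the sequence is periodic with period 6.
(45 - 0) mod 6 = 3, so u[45] = u[3] = 27.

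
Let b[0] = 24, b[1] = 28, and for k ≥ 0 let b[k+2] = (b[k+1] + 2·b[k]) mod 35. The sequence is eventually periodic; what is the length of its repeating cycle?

We have b[0] = 24,  b[1] = 28,  b[2] = 6,  b[3] = 27,  b[4] = 4,  b[5] = 23,  b[6] = 31,  b[7] = 7,  b[8] = 34,  b[9] = 13,  b[10] = 11,  b[11] = 2,  b[12] = 24,  b[13] = 28.
The sequence repeats with period 12.

12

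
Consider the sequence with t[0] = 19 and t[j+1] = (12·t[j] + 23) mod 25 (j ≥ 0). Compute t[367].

3

We have t[0] = 19,  t[1] = 1,  t[2] = 10,  t[3] = 18,  t[4] = 14,  t[5] = 16,  t[6] = 15,  t[7] = 3,  t[8] = 9,  t[9] = 6,  t[10] = 20,  t[11] = 13,  t[12] = 4,  t[13] = 21,  t[14] = 0,  t[15] = 23,  t[16] = 24,  t[17] = 11,  t[18] = 5,  t[19] = 8,  t[20] = 19.
The sequence repeats with period 20.
(367 - 0) mod 20 = 7, so t[367] = t[7] = 3.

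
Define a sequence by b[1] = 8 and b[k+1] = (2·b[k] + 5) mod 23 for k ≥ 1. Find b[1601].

Listing terms: b[1] = 8, b[2] = 21, b[3] = 1, b[4] = 7, b[5] = 19, b[6] = 20, b[7] = 22, b[8] = 3, b[9] = 11, b[10] = 4, b[11] = 13, b[12] = 8.
The sequence repeats with period 11.
(1601 - 1) mod 11 = 5, so b[1601] = b[6] = 20.

20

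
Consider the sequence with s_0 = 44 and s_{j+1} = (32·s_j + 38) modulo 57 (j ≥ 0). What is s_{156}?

23

Computing terms: s_0 = 44; s_1 = 21; s_2 = 26; s_3 = 15; s_4 = 5; s_5 = 27; s_6 = 47; s_7 = 3; s_8 = 20; s_9 = 51; s_{10} = 17; s_{11} = 12; s_{12} = 23; s_{13} = 33; s_{14} = 11; s_{15} = 48; s_{16} = 35; s_{17} = 18; s_{18} = 44.
The sequence repeats with period 18.
(156 - 0) mod 18 = 12, so s_{156} = s_{12} = 23.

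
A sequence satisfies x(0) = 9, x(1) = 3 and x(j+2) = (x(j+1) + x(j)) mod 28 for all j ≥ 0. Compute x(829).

7

x(0) = 9, x(1) = 3, x(2) = 12, x(3) = 15, x(4) = 27, x(5) = 14, x(6) = 13, x(7) = 27, x(8) = 12, x(9) = 11, x(10) = 23, x(11) = 6, x(12) = 1, x(13) = 7, x(14) = 8, x(15) = 15, x(16) = 23, x(17) = 10, x(18) = 5, x(19) = 15, x(20) = 20, x(21) = 7, x(22) = 27, x(23) = 6, x(24) = 5, x(25) = 11, x(26) = 16, x(27) = 27, x(28) = 15, x(29) = 14, x(30) = 1, x(31) = 15, x(32) = 16, x(33) = 3, x(34) = 19, x(35) = 22, x(36) = 13, x(37) = 7, x(38) = 20, x(39) = 27, x(40) = 19, x(41) = 18, x(42) = 9, x(43) = 27, x(44) = 8, x(45) = 7, x(46) = 15, x(47) = 22, x(48) = 9, x(49) = 3.
Since (x(48), x(49)) = (x(0), x(1)) = (9, 3) (two consecutive terms determine the rest), the sequence is periodic with period 48.
So x(829) = x(0 + ((829-0) mod 48)) = x(13) = 7.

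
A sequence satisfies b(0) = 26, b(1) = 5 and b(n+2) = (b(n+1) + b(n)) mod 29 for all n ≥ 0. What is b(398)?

25

We have b(0) = 26; b(1) = 5; b(2) = 2; b(3) = 7; b(4) = 9; b(5) = 16; b(6) = 25; b(7) = 12; b(8) = 8; b(9) = 20; b(10) = 28; b(11) = 19; b(12) = 18; b(13) = 8; b(14) = 26; b(15) = 5.
Since (b(14), b(15)) = (b(0), b(1)) = (26, 5) (two consecutive terms determine the rest), the sequence is periodic with period 14.
(398 - 0) mod 14 = 6, so b(398) = b(6) = 25.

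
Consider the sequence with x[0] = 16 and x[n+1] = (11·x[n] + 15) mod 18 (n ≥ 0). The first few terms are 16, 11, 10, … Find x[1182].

Listing terms: x[0] = 16, x[1] = 11, x[2] = 10, x[3] = 17, x[4] = 4, x[5] = 5, x[6] = 16.
Since x[6] = x[0] = 16, the sequence is periodic with period 6.
(1182 - 0) mod 6 = 0, so x[1182] = x[0] = 16.

16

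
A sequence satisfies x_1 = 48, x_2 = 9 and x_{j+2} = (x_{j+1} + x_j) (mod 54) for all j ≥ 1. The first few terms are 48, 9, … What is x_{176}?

15

x_1 = 48,  x_2 = 9,  x_3 = 3,  x_4 = 12,  x_5 = 15,  x_6 = 27,  x_7 = 42,  x_8 = 15,  x_9 = 3,  x_{10} = 18,  x_{11} = 21,  x_{12} = 39,  x_{13} = 6,  x_{14} = 45,  x_{15} = 51,  x_{16} = 42,  x_{17} = 39,  x_{18} = 27,  x_{19} = 12,  x_{20} = 39,  x_{21} = 51,  x_{22} = 36,  x_{23} = 33,  x_{24} = 15,  x_{25} = 48,  x_{26} = 9.
The sequence repeats with period 24.
So x_{176} = x_{1 + ((176-1) mod 24)} = x_8 = 15.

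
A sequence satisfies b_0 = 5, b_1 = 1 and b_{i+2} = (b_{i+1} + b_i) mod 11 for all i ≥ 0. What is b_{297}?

Computing terms: b_0 = 5; b_1 = 1; b_2 = 6; b_3 = 7; b_4 = 2; b_5 = 9; b_6 = 0; b_7 = 9; b_8 = 9; b_9 = 7; b_{10} = 5; b_{11} = 1.
Since (b_{10}, b_{11}) = (b_0, b_1) = (5, 1) (two consecutive terms determine the rest), the sequence is periodic with period 10.
(297 - 0) mod 10 = 7, so b_{297} = b_7 = 9.

9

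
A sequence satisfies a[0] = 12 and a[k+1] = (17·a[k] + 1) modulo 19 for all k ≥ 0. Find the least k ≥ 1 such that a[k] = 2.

Computing terms: a[0] = 12; a[1] = 15; a[2] = 9; a[3] = 2; a[4] = 16; a[5] = 7; a[6] = 6; a[7] = 8; a[8] = 4; a[9] = 12.
The sequence repeats with period 9.
The value 2 first appears (with k ≥ 1) at a[3].

3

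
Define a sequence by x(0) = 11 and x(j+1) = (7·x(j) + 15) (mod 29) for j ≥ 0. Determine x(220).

17

Computing terms: x(0) = 11, x(1) = 5, x(2) = 21, x(3) = 17, x(4) = 18, x(5) = 25, x(6) = 16, x(7) = 11.
The sequence repeats with period 7.
(220 - 0) mod 7 = 3, so x(220) = x(3) = 17.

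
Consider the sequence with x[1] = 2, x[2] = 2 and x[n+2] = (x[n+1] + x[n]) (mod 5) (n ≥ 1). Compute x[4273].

Listing terms: x[1] = 2, x[2] = 2, x[3] = 4, x[4] = 1, x[5] = 0, x[6] = 1, x[7] = 1, x[8] = 2, x[9] = 3, x[10] = 0, x[11] = 3, x[12] = 3, x[13] = 1, x[14] = 4, x[15] = 0, x[16] = 4, x[17] = 4, x[18] = 3, x[19] = 2, x[20] = 0, x[21] = 2, x[22] = 2.
Since (x[21], x[22]) = (x[1], x[2]) = (2, 2) (two consecutive terms determine the rest), the sequence is periodic with period 20.
So x[4273] = x[1 + ((4273-1) mod 20)] = x[13] = 1.

1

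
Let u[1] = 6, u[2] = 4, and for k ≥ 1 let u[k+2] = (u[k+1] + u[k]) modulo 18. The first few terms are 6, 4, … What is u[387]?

u[1] = 6; u[2] = 4; u[3] = 10; u[4] = 14; u[5] = 6; u[6] = 2; u[7] = 8; u[8] = 10; u[9] = 0; u[10] = 10; u[11] = 10; u[12] = 2; u[13] = 12; u[14] = 14; u[15] = 8; u[16] = 4; u[17] = 12; u[18] = 16; u[19] = 10; u[20] = 8; u[21] = 0; u[22] = 8; u[23] = 8; u[24] = 16; u[25] = 6; u[26] = 4.
Since (u[25], u[26]) = (u[1], u[2]) = (6, 4) (two consecutive terms determine the rest), the sequence is periodic with period 24.
(387 - 1) mod 24 = 2, so u[387] = u[3] = 10.

10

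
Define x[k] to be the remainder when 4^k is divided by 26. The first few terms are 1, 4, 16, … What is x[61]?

Computing terms: x[0] = 1,  x[1] = 4,  x[2] = 16,  x[3] = 12,  x[4] = 22,  x[5] = 10,  x[6] = 14,  x[7] = 4.
Since x[7] = x[1] = 4, the sequence is eventually periodic: after a pre-period of length 1 it cycles with period 6.
For k ≥ 1, x[k] depends only on (k - 1) mod 6. (61 - 1) mod 6 = 0, so x[61] = x[1] = 4.

4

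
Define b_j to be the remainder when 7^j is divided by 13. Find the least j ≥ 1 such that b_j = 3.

Computing terms: b_0 = 1, b_1 = 7, b_2 = 10, b_3 = 5, b_4 = 9, b_5 = 11, b_6 = 12, b_7 = 6, b_8 = 3, b_9 = 8, b_{10} = 4, b_{11} = 2, b_{12} = 1.
The sequence repeats with period 12.
The value 3 first appears (with j ≥ 1) at b_8.

8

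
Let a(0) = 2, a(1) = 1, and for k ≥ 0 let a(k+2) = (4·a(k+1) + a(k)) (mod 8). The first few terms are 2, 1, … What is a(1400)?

2

a(0) = 2, a(1) = 1, a(2) = 6, a(3) = 1, a(4) = 2, a(5) = 1.
The sequence repeats with period 4.
So a(1400) = a(0 + ((1400-0) mod 4)) = a(0) = 2.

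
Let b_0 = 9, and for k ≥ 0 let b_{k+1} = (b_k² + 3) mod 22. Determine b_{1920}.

1

b_0 = 9; b_1 = 18; b_2 = 19; b_3 = 12; b_4 = 15; b_5 = 8; b_6 = 1; b_7 = 4; b_8 = 19.
Since b_8 = b_2 = 19, the sequence is eventually periodic: after a pre-period of length 2 it cycles with period 6.
For k ≥ 2, b_k depends only on (k - 2) mod 6. (1920 - 2) mod 6 = 4, so b_{1920} = b_6 = 1.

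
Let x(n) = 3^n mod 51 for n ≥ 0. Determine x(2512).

18

Listing terms: x(0) = 1, x(1) = 3, x(2) = 9, x(3) = 27, x(4) = 30, x(5) = 39, x(6) = 15, x(7) = 45, x(8) = 33, x(9) = 48, x(10) = 42, x(11) = 24, x(12) = 21, x(13) = 12, x(14) = 36, x(15) = 6, x(16) = 18, x(17) = 3.
Since x(17) = x(1) = 3, the sequence is eventually periodic: after a pre-period of length 1 it cycles with period 16.
For n ≥ 1, x(n) depends only on (n - 1) mod 16. (2512 - 1) mod 16 = 15, so x(2512) = x(16) = 18.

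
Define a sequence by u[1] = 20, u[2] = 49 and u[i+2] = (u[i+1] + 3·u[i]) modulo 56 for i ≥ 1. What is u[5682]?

7

Computing terms: u[1] = 20, u[2] = 49, u[3] = 53, u[4] = 32, u[5] = 23, u[6] = 7, u[7] = 20, u[8] = 41, u[9] = 45, u[10] = 0, u[11] = 23, u[12] = 23, u[13] = 36, u[14] = 49, u[15] = 45, u[16] = 24, u[17] = 47, u[18] = 7, u[19] = 36, u[20] = 1, u[21] = 53, u[22] = 0, u[23] = 47, u[24] = 47, u[25] = 20, u[26] = 49.
Since (u[25], u[26]) = (u[1], u[2]) = (20, 49) (two consecutive terms determine the rest), the sequence is periodic with period 24.
(5682 - 1) mod 24 = 17, so u[5682] = u[18] = 7.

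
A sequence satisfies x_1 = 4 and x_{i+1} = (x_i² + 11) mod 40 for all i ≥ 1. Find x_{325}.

Computing terms: x_1 = 4; x_2 = 27; x_3 = 20; x_4 = 11; x_5 = 12; x_6 = 35; x_7 = 36; x_8 = 27.
Since x_8 = x_2 = 27, the sequence is eventually periodic: after a pre-period of length 1 it cycles with period 6.
For i ≥ 2, x_i depends only on (i - 2) mod 6. (325 - 2) mod 6 = 5, so x_{325} = x_7 = 36.

36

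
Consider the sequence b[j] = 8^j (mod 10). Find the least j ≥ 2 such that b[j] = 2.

3

Listing terms: b[1] = 8, b[2] = 4, b[3] = 2, b[4] = 6, b[5] = 8.
The sequence repeats with period 4.
The value 2 first appears (with j ≥ 2) at b[3].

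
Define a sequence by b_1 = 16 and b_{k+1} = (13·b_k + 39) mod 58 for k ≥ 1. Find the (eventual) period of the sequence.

14

We have b_1 = 16,  b_2 = 15,  b_3 = 2,  b_4 = 7,  b_5 = 14,  b_6 = 47,  b_7 = 12,  b_8 = 21,  b_9 = 22,  b_{10} = 35,  b_{11} = 30,  b_{12} = 23,  b_{13} = 48,  b_{14} = 25,  b_{15} = 16.
The sequence repeats with period 14.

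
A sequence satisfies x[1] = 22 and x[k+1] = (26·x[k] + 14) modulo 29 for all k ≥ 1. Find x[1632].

Listing terms: x[1] = 22; x[2] = 6; x[3] = 25; x[4] = 26; x[5] = 23; x[6] = 3; x[7] = 5; x[8] = 28; x[9] = 17; x[10] = 21; x[11] = 9; x[12] = 16; x[13] = 24; x[14] = 0; x[15] = 14; x[16] = 1; x[17] = 11; x[18] = 10; x[19] = 13; x[20] = 4; x[21] = 2; x[22] = 8; x[23] = 19; x[24] = 15; x[25] = 27; x[26] = 20; x[27] = 12; x[28] = 7; x[29] = 22.
Since x[29] = x[1] = 22, the sequence is periodic with period 28.
(1632 - 1) mod 28 = 7, so x[1632] = x[8] = 28.

28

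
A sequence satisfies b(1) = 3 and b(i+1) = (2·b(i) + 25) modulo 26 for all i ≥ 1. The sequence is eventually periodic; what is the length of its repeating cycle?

12

Computing terms: b(1) = 3, b(2) = 5, b(3) = 9, b(4) = 17, b(5) = 7, b(6) = 13, b(7) = 25, b(8) = 23, b(9) = 19, b(10) = 11, b(11) = 21, b(12) = 15, b(13) = 3.
The sequence repeats with period 12.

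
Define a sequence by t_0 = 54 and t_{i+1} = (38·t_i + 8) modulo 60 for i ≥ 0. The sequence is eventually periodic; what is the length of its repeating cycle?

Computing terms: t_0 = 54, t_1 = 20, t_2 = 48, t_3 = 32, t_4 = 24, t_5 = 20.
Since t_5 = t_1 = 20, the sequence is eventually periodic: after a pre-period of length 1 it cycles with period 4.

4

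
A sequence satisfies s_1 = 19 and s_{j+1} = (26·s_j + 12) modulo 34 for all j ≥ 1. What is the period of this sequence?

8

Computing terms: s_1 = 19,  s_2 = 30,  s_3 = 10,  s_4 = 0,  s_5 = 12,  s_6 = 18,  s_7 = 4,  s_8 = 14,  s_9 = 2,  s_{10} = 30.
Since s_{10} = s_2 = 30, the sequence is eventually periodic: after a pre-period of length 1 it cycles with period 8.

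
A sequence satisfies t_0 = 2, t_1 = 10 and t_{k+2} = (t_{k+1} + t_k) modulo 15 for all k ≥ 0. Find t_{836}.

Listing terms: t_0 = 2, t_1 = 10, t_2 = 12, t_3 = 7, t_4 = 4, t_5 = 11, t_6 = 0, t_7 = 11, t_8 = 11, t_9 = 7, t_{10} = 3, t_{11} = 10, t_{12} = 13, t_{13} = 8, t_{14} = 6, t_{15} = 14, t_{16} = 5, t_{17} = 4, t_{18} = 9, t_{19} = 13, t_{20} = 7, t_{21} = 5, t_{22} = 12, t_{23} = 2, t_{24} = 14, t_{25} = 1, t_{26} = 0, t_{27} = 1, t_{28} = 1, t_{29} = 2, t_{30} = 3, t_{31} = 5, t_{32} = 8, t_{33} = 13, t_{34} = 6, t_{35} = 4, t_{36} = 10, t_{37} = 14, t_{38} = 9, t_{39} = 8, t_{40} = 2, t_{41} = 10.
Since (t_{40}, t_{41}) = (t_0, t_1) = (2, 10) (two consecutive terms determine the rest), the sequence is periodic with period 40.
So t_{836} = t_{0 + ((836-0) mod 40)} = t_{36} = 10.

10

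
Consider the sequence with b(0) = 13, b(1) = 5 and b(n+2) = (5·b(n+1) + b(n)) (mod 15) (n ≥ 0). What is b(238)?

13

Computing terms: b(0) = 13, b(1) = 5, b(2) = 8, b(3) = 0, b(4) = 8, b(5) = 10, b(6) = 13, b(7) = 0, b(8) = 13, b(9) = 5.
Since (b(8), b(9)) = (b(0), b(1)) = (13, 5) (two consecutive terms determine the rest), the sequence is periodic with period 8.
So b(238) = b(0 + ((238-0) mod 8)) = b(6) = 13.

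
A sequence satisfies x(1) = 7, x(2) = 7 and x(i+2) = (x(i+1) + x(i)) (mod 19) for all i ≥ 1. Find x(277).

Listing terms: x(1) = 7, x(2) = 7, x(3) = 14, x(4) = 2, x(5) = 16, x(6) = 18, x(7) = 15, x(8) = 14, x(9) = 10, x(10) = 5, x(11) = 15, x(12) = 1, x(13) = 16, x(14) = 17, x(15) = 14, x(16) = 12, x(17) = 7, x(18) = 0, x(19) = 7, x(20) = 7.
Since (x(19), x(20)) = (x(1), x(2)) = (7, 7) (two consecutive terms determine the rest), the sequence is periodic with period 18.
So x(277) = x(1 + ((277-1) mod 18)) = x(7) = 15.

15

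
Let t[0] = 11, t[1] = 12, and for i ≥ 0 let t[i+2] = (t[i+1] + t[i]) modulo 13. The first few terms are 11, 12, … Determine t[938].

We have t[0] = 11, t[1] = 12, t[2] = 10, t[3] = 9, t[4] = 6, t[5] = 2, t[6] = 8, t[7] = 10, t[8] = 5, t[9] = 2, t[10] = 7, t[11] = 9, t[12] = 3, t[13] = 12, t[14] = 2, t[15] = 1, t[16] = 3, t[17] = 4, t[18] = 7, t[19] = 11, t[20] = 5, t[21] = 3, t[22] = 8, t[23] = 11, t[24] = 6, t[25] = 4, t[26] = 10, t[27] = 1, t[28] = 11, t[29] = 12.
The sequence repeats with period 28.
(938 - 0) mod 28 = 14, so t[938] = t[14] = 2.

2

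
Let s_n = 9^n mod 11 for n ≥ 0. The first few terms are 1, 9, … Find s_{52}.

We have s_0 = 1; s_1 = 9; s_2 = 4; s_3 = 3; s_4 = 5; s_5 = 1.
The sequence repeats with period 5.
(52 - 0) mod 5 = 2, so s_{52} = s_2 = 4.

4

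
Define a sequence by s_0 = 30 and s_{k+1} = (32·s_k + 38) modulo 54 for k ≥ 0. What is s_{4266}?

We have s_0 = 30; s_1 = 26; s_2 = 6; s_3 = 14; s_4 = 0; s_5 = 38; s_6 = 12; s_7 = 44; s_8 = 42; s_9 = 32; s_{10} = 36; s_{11} = 2; s_{12} = 48; s_{13} = 8; s_{14} = 24; s_{15} = 50; s_{16} = 18; s_{17} = 20; s_{18} = 30.
The sequence repeats with period 18.
(4266 - 0) mod 18 = 0, so s_{4266} = s_0 = 30.

30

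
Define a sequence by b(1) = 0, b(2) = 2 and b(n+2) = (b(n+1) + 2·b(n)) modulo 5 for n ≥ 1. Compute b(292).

1

Computing terms: b(1) = 0; b(2) = 2; b(3) = 2; b(4) = 1; b(5) = 0; b(6) = 2.
The sequence repeats with period 4.
(292 - 1) mod 4 = 3, so b(292) = b(4) = 1.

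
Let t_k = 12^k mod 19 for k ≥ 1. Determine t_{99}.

18

t_1 = 12; t_2 = 11; t_3 = 18; t_4 = 7; t_5 = 8; t_6 = 1; t_7 = 12.
The sequence repeats with period 6.
So t_{99} = t_{1 + ((99-1) mod 6)} = t_3 = 18.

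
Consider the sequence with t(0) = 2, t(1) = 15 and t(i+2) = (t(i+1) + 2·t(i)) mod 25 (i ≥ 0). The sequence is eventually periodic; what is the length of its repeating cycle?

We have t(0) = 2, t(1) = 15, t(2) = 19, t(3) = 24, t(4) = 12, t(5) = 10, t(6) = 9, t(7) = 4, t(8) = 22, t(9) = 5, t(10) = 24, t(11) = 9, t(12) = 7, t(13) = 0, t(14) = 14, t(15) = 14, t(16) = 17, t(17) = 20, t(18) = 4, t(19) = 19, t(20) = 2, t(21) = 15.
Since (t(20), t(21)) = (t(0), t(1)) = (2, 15) (two consecutive terms determine the rest), the sequence is periodic with period 20.

20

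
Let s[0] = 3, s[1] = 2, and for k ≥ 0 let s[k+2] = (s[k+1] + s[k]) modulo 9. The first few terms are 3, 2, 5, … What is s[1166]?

s[0] = 3; s[1] = 2; s[2] = 5; s[3] = 7; s[4] = 3; s[5] = 1; s[6] = 4; s[7] = 5; s[8] = 0; s[9] = 5; s[10] = 5; s[11] = 1; s[12] = 6; s[13] = 7; s[14] = 4; s[15] = 2; s[16] = 6; s[17] = 8; s[18] = 5; s[19] = 4; s[20] = 0; s[21] = 4; s[22] = 4; s[23] = 8; s[24] = 3; s[25] = 2.
The sequence repeats with period 24.
(1166 - 0) mod 24 = 14, so s[1166] = s[14] = 4.

4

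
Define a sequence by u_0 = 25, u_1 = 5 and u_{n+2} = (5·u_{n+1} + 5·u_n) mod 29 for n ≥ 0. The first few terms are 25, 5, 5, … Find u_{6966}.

u_0 = 25; u_1 = 5; u_2 = 5; u_3 = 21; u_4 = 14; u_5 = 1; u_6 = 17; u_7 = 3; u_8 = 13; u_9 = 22; u_{10} = 1; u_{11} = 28; u_{12} = 0; u_{13} = 24; u_{14} = 4; u_{15} = 24; u_{16} = 24; u_{17} = 8; u_{18} = 15; u_{19} = 28; u_{20} = 12; u_{21} = 26; u_{22} = 16; u_{23} = 7; u_{24} = 28; u_{25} = 1; u_{26} = 0; u_{27} = 5; u_{28} = 25; u_{29} = 5.
The sequence repeats with period 28.
So u_{6966} = u_{0 + ((6966-0) mod 28)} = u_{22} = 16.

16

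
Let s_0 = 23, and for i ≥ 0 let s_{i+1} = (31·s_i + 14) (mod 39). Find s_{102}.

35

Computing terms: s_0 = 23, s_1 = 25, s_2 = 9, s_3 = 20, s_4 = 10, s_5 = 12, s_6 = 35, s_7 = 7, s_8 = 36, s_9 = 38, s_{10} = 22, s_{11} = 33, s_{12} = 23.
The sequence repeats with period 12.
So s_{102} = s_{0 + ((102-0) mod 12)} = s_6 = 35.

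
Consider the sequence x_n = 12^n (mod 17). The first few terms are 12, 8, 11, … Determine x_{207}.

We have x_1 = 12,  x_2 = 8,  x_3 = 11,  x_4 = 13,  x_5 = 3,  x_6 = 2,  x_7 = 7,  x_8 = 16,  x_9 = 5,  x_{10} = 9,  x_{11} = 6,  x_{12} = 4,  x_{13} = 14,  x_{14} = 15,  x_{15} = 10,  x_{16} = 1,  x_{17} = 12.
The sequence repeats with period 16.
(207 - 1) mod 16 = 14, so x_{207} = x_{15} = 10.

10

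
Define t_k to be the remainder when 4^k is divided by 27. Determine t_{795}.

Computing terms: t_1 = 4,  t_2 = 16,  t_3 = 10,  t_4 = 13,  t_5 = 25,  t_6 = 19,  t_7 = 22,  t_8 = 7,  t_9 = 1,  t_{10} = 4.
The sequence repeats with period 9.
(795 - 1) mod 9 = 2, so t_{795} = t_3 = 10.

10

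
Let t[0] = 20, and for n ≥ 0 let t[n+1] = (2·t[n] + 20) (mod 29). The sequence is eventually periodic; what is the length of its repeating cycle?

Computing terms: t[0] = 20,  t[1] = 2,  t[2] = 24,  t[3] = 10,  t[4] = 11,  t[5] = 13,  t[6] = 17,  t[7] = 25,  t[8] = 12,  t[9] = 15,  t[10] = 21,  t[11] = 4,  t[12] = 28,  t[13] = 18,  t[14] = 27,  t[15] = 16,  t[16] = 23,  t[17] = 8,  t[18] = 7,  t[19] = 5,  t[20] = 1,  t[21] = 22,  t[22] = 6,  t[23] = 3,  t[24] = 26,  t[25] = 14,  t[26] = 19,  t[27] = 0,  t[28] = 20.
The sequence repeats with period 28.

28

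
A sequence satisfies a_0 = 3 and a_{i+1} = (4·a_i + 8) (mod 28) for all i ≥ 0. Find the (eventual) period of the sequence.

a_0 = 3, a_1 = 20, a_2 = 4, a_3 = 24, a_4 = 20.
Since a_4 = a_1 = 20, the sequence is eventually periodic: after a pre-period of length 1 it cycles with period 3.

3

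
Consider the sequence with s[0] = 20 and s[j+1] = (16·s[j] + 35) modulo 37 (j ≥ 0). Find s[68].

7

Listing terms: s[0] = 20,  s[1] = 22,  s[2] = 17,  s[3] = 11,  s[4] = 26,  s[5] = 7,  s[6] = 36,  s[7] = 19,  s[8] = 6,  s[9] = 20.
The sequence repeats with period 9.
(68 - 0) mod 9 = 5, so s[68] = s[5] = 7.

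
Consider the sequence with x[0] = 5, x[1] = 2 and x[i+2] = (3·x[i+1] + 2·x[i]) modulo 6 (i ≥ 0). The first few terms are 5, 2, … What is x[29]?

x[0] = 5, x[1] = 2, x[2] = 4, x[3] = 4, x[4] = 2, x[5] = 2, x[6] = 4.
Since (x[5], x[6]) = (x[1], x[2]) = (2, 4) (two consecutive terms determine the rest), the sequence is eventually periodic: after a pre-period of length 1 it cycles with period 4.
For i ≥ 1, x[i] depends only on (i - 1) mod 4. (29 - 1) mod 4 = 0, so x[29] = x[1] = 2.

2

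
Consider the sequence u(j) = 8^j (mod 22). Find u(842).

20

Listing terms: u(0) = 1, u(1) = 8, u(2) = 20, u(3) = 6, u(4) = 4, u(5) = 10, u(6) = 14, u(7) = 2, u(8) = 16, u(9) = 18, u(10) = 12, u(11) = 8.
Since u(11) = u(1) = 8, the sequence is eventually periodic: after a pre-period of length 1 it cycles with period 10.
For j ≥ 1, u(j) depends only on (j - 1) mod 10. (842 - 1) mod 10 = 1, so u(842) = u(2) = 20.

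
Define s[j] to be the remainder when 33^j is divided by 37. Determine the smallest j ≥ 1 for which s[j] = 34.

Computing terms: s[0] = 1, s[1] = 33, s[2] = 16, s[3] = 10, s[4] = 34, s[5] = 12, s[6] = 26, s[7] = 7, s[8] = 9, s[9] = 1.
The sequence repeats with period 9.
The value 34 first appears (with j ≥ 1) at s[4].

4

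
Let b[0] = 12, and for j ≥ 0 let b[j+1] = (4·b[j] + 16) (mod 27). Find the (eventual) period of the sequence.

27

b[0] = 12, b[1] = 10, b[2] = 2, b[3] = 24, b[4] = 4, b[5] = 5, b[6] = 9, b[7] = 25, b[8] = 8, b[9] = 21, b[10] = 19, b[11] = 11, b[12] = 6, b[13] = 13, b[14] = 14, b[15] = 18, b[16] = 7, b[17] = 17, b[18] = 3, b[19] = 1, b[20] = 20, b[21] = 15, b[22] = 22, b[23] = 23, b[24] = 0, b[25] = 16, b[26] = 26, b[27] = 12.
Since b[27] = b[0] = 12, the sequence is periodic with period 27.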